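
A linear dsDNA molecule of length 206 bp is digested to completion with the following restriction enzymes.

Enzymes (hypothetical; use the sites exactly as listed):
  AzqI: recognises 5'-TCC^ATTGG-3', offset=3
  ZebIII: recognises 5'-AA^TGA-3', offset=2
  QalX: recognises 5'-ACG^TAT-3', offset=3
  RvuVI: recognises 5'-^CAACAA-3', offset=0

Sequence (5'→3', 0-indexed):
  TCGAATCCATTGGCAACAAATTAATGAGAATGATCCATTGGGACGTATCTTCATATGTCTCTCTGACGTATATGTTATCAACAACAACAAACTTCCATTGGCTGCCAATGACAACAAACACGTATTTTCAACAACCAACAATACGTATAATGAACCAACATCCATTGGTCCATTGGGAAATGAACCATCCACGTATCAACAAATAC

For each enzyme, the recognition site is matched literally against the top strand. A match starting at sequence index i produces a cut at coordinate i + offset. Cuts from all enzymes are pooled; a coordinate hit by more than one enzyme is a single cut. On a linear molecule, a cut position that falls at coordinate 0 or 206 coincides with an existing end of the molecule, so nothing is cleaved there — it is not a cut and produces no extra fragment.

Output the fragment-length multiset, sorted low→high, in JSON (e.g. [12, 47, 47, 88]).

[3,3,3,3,5,5,6,6,6,7,8,8,9,9,10,10,10,11,11,12,12,13,13,23]

Per-enzyme occurrences:
  AzqI (TCCATTGG, off=3): starts [5, 33, 93, 160, 168] → cuts [8, 36, 96, 163, 171]
  ZebIII (AATGA, off=2): starts [22, 28, 106, 148, 178] → cuts [24, 30, 108, 150, 180]
  QalX (ACGTAT, off=3): starts [42, 65, 119, 142, 190] → cuts [45, 68, 122, 145, 193]
  RvuVI (CAACAA, off=0): starts [13, 78, 81, 84, 111, 128, 135, 196] → cuts [13, 78, 81, 84, 111, 128, 135, 196]

Pooled cuts: [8, 13, 24, 30, 36, 45, 68, 78, 81, 84, 96, 108, 111, 122, 128, 135, 145, 150, 163, 171, 180, 193, 196]

Fragment lengths:
  [0,8): 8 bp
  [8,13): 5 bp
  [13,24): 11 bp
  [24,30): 6 bp
  [30,36): 6 bp
  [36,45): 9 bp
  [45,68): 23 bp
  [68,78): 10 bp
  [78,81): 3 bp
  [81,84): 3 bp
  [84,96): 12 bp
  [96,108): 12 bp
  [108,111): 3 bp
  [111,122): 11 bp
  [122,128): 6 bp
  [128,135): 7 bp
  [135,145): 10 bp
  [145,150): 5 bp
  [150,163): 13 bp
  [163,171): 8 bp
  [171,180): 9 bp
  [180,193): 13 bp
  [193,196): 3 bp
  [196,206): 10 bp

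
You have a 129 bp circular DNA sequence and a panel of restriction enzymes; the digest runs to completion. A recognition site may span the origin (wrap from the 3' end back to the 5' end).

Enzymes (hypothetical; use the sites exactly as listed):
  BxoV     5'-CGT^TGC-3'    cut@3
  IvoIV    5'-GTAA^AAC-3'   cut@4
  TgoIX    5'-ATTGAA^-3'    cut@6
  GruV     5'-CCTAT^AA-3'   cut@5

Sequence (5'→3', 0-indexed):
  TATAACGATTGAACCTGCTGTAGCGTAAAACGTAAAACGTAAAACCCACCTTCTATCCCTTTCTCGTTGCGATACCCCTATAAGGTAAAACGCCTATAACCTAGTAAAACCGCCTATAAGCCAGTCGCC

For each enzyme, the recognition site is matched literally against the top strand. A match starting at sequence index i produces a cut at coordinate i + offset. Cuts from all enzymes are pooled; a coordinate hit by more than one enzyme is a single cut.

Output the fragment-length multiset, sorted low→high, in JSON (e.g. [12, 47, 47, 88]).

[7,7,7,9,10,10,10,14,15,15,25]

Per-enzyme occurrences:
  BxoV CGTTGC/3: at [64] ⇒ [67]
  IvoIV GTAAAAC/4: at [24, 31, 38, 84, 103] ⇒ [28, 35, 42, 88, 107]
  TgoIX ATTGAA/6: at [7] ⇒ [13]
  GruV CCTATAA/5: at [76, 92, 112, 127] ⇒ [3, 81, 97, 117]

All cut coordinates (distinct, sorted): [3, 13, 28, 35, 42, 67, 81, 88, 97, 107, 117]

Fragment lengths:
  3→13: 10 bp
  13→28: 15 bp
  28→35: 7 bp
  35→42: 7 bp
  42→67: 25 bp
  67→81: 14 bp
  81→88: 7 bp
  88→97: 9 bp
  97→107: 10 bp
  107→117: 10 bp
  117→3 (wrap): 129-117+3 = 15 bp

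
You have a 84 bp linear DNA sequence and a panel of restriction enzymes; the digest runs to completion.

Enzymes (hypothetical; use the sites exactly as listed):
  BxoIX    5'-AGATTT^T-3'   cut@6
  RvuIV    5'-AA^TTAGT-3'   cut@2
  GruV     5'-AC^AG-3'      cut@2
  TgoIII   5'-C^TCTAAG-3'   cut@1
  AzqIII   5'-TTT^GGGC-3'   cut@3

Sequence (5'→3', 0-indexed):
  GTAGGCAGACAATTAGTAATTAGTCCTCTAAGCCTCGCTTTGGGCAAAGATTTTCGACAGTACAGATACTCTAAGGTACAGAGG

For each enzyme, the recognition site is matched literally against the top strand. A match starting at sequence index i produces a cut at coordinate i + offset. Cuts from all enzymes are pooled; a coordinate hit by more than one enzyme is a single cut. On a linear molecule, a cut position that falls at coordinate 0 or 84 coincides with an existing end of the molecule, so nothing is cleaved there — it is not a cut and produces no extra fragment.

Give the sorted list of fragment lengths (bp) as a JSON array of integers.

[5,5,5,6,7,7,10,12,12,15]

Per-enzyme occurrences:
  BxoIX AGATTTT/6: at [47] ⇒ [53]
  RvuIV AATTAGT/2: at [10, 17] ⇒ [12, 19]
  GruV ACAG/2: at [56, 61, 77] ⇒ [58, 63, 79]
  TgoIII CTCTAAG/1: at [25, 68] ⇒ [26, 69]
  AzqIII TTTGGGC/3: at [38] ⇒ [41]

Pooled cuts: [12, 19, 26, 41, 53, 58, 63, 69, 79]

Fragments:
  [0,12): 12 bp
  [12,19): 7 bp
  [19,26): 7 bp
  [26,41): 15 bp
  [41,53): 12 bp
  [53,58): 5 bp
  [58,63): 5 bp
  [63,69): 6 bp
  [69,79): 10 bp
  [79,84): 5 bp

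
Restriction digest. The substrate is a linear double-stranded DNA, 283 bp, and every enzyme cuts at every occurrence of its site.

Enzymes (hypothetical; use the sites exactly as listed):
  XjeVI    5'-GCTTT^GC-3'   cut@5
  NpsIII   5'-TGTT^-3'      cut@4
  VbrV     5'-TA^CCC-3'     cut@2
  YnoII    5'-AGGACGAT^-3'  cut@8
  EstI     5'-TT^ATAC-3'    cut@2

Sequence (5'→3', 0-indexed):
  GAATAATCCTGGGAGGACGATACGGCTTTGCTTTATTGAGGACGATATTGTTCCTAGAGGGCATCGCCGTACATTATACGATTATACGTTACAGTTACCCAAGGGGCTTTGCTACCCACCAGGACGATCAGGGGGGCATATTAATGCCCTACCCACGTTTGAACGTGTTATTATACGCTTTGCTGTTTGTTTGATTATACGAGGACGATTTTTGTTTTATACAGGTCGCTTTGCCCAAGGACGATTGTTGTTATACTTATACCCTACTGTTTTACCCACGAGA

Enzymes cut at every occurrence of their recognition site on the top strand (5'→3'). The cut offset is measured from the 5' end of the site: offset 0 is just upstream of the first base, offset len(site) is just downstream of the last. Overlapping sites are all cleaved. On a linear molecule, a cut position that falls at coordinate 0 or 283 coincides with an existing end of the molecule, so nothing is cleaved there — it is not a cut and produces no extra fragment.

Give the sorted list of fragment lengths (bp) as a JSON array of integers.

Site scan:
  XjeVI GCTTTGC/5: at [24, 105, 176, 227] ⇒ [29, 110, 181, 232]
  NpsIII TGTT/4: at [48, 165, 183, 187, 212, 245, 248, 267] ⇒ [52, 169, 187, 191, 216, 249, 252, 271]
  VbrV TACCC/2: at [95, 112, 149, 259, 272] ⇒ [97, 114, 151, 261, 274]
  YnoII AGGACGAT/8: at [13, 38, 120, 201, 237] ⇒ [21, 46, 128, 209, 245]
  EstI TTATAC/2: at [73, 81, 170, 194, 216, 250, 256] ⇒ [75, 83, 172, 196, 218, 252, 258]

All cut coordinates (distinct, sorted): [21, 29, 46, 52, 75, 83, 97, 110, 114, 128, 151, 169, 172, 181, 187, 191, 196, 209, 216, 218, 232, 245, 249, 252, 258, 261, 271, 274]

Fragment lengths:
  [0,21): 21 bp
  [21,29): 8 bp
  [29,46): 17 bp
  [46,52): 6 bp
  [52,75): 23 bp
  [75,83): 8 bp
  [83,97): 14 bp
  [97,110): 13 bp
  [110,114): 4 bp
  [114,128): 14 bp
  [128,151): 23 bp
  [151,169): 18 bp
  [169,172): 3 bp
  [172,181): 9 bp
  [181,187): 6 bp
  [187,191): 4 bp
  [191,196): 5 bp
  [196,209): 13 bp
  [209,216): 7 bp
  [216,218): 2 bp
  [218,232): 14 bp
  [232,245): 13 bp
  [245,249): 4 bp
  [249,252): 3 bp
  [252,258): 6 bp
  [258,261): 3 bp
  [261,271): 10 bp
  [271,274): 3 bp
  [274,283): 9 bp

[2,3,3,3,3,4,4,4,5,6,6,6,7,8,8,9,9,10,13,13,13,14,14,14,17,18,21,23,23]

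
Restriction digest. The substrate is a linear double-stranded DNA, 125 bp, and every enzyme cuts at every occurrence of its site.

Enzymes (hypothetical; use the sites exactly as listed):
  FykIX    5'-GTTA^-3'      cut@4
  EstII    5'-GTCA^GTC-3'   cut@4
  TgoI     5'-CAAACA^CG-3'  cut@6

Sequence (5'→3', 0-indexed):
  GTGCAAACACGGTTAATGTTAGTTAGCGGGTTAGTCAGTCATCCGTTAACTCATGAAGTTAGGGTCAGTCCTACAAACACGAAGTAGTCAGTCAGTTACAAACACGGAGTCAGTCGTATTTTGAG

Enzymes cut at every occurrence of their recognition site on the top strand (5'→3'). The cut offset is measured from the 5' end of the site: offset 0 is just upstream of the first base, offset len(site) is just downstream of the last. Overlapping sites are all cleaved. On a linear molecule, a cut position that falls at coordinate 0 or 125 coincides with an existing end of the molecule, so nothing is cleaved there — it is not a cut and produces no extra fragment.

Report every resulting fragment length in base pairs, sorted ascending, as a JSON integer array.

Scan for sites:
  FykIX (GTTA, off=4): starts [11, 17, 21, 29, 44, 57, 94] → cuts [15, 21, 25, 33, 48, 61, 98]
  EstII (GTCAGTC, off=4): starts [33, 63, 86, 108] → cuts [37, 67, 90, 112]
  TgoI (CAAACACG, off=6): starts [3, 73, 98] → cuts [9, 79, 104]

All cut coordinates (distinct, sorted): [9, 15, 21, 25, 33, 37, 48, 61, 67, 79, 90, 98, 104, 112]

Fragment lengths:
  [0,9): 9 bp
  [9,15): 6 bp
  [15,21): 6 bp
  [21,25): 4 bp
  [25,33): 8 bp
  [33,37): 4 bp
  [37,48): 11 bp
  [48,61): 13 bp
  [61,67): 6 bp
  [67,79): 12 bp
  [79,90): 11 bp
  [90,98): 8 bp
  [98,104): 6 bp
  [104,112): 8 bp
  [112,125): 13 bp

[4,4,6,6,6,6,8,8,8,9,11,11,12,13,13]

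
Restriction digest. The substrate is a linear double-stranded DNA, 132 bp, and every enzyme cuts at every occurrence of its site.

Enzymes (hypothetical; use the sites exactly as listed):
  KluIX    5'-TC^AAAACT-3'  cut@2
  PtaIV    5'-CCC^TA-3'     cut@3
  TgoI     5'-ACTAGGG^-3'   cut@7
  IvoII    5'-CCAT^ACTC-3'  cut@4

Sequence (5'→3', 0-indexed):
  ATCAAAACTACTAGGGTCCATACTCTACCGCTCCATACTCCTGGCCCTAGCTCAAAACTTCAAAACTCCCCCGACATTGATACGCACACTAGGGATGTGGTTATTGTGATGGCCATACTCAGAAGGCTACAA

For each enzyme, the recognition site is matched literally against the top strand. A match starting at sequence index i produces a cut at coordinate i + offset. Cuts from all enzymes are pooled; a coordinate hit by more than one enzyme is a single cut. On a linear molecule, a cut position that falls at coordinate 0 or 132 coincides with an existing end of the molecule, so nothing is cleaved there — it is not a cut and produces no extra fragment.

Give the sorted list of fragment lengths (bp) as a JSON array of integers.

Site scan:
  KluIX (TCAAAACT, off=2): starts [1, 51, 59] → cuts [3, 53, 61]
  PtaIV (CCCTA, off=3): starts [44] → cuts [47]
  TgoI (ACTAGGG, off=7): starts [9, 87] → cuts [16, 94]
  IvoII (CCATACTC, off=4): starts [17, 32, 112] → cuts [21, 36, 116]

Pooled cuts: [3, 16, 21, 36, 47, 53, 61, 94, 116]

Fragment lengths:
  [0,3): 3 bp
  [3,16): 13 bp
  [16,21): 5 bp
  [21,36): 15 bp
  [36,47): 11 bp
  [47,53): 6 bp
  [53,61): 8 bp
  [61,94): 33 bp
  [94,116): 22 bp
  [116,132): 16 bp

[3,5,6,8,11,13,15,16,22,33]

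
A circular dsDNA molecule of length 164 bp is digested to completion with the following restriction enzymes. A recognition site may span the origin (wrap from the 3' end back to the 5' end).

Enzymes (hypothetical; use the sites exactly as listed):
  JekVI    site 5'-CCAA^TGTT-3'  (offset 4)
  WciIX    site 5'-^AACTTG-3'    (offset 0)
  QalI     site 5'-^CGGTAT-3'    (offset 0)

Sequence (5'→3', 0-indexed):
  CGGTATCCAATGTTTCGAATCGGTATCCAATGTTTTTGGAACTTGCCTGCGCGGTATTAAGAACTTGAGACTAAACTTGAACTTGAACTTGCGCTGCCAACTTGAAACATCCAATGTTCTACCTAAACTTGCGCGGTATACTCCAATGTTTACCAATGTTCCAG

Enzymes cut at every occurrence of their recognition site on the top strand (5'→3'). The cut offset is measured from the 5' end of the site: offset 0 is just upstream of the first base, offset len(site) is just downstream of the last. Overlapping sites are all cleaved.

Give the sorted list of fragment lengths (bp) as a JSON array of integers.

Site scan:
  JekVI (CCAATGTT, off=4): starts [6, 26, 110, 142, 152] → cuts [10, 30, 114, 146, 156]
  WciIX (AACTTG, off=0): starts [39, 61, 73, 79, 85, 98, 125] → cuts [39, 61, 73, 79, 85, 98, 125]
  QalI (CGGTAT, off=0): starts [0, 20, 51, 133] → cuts [0, 20, 51, 133]

All cut coordinates (distinct, sorted): [0, 10, 20, 30, 39, 51, 61, 73, 79, 85, 98, 114, 125, 133, 146, 156]

Fragment lengths:
  0→10: 10 bp
  10→20: 10 bp
  20→30: 10 bp
  30→39: 9 bp
  39→51: 12 bp
  51→61: 10 bp
  61→73: 12 bp
  73→79: 6 bp
  79→85: 6 bp
  85→98: 13 bp
  98→114: 16 bp
  114→125: 11 bp
  125→133: 8 bp
  133→146: 13 bp
  146→156: 10 bp
  156→0 (wrap): 164-156+0 = 8 bp

[6,6,8,8,9,10,10,10,10,10,11,12,12,13,13,16]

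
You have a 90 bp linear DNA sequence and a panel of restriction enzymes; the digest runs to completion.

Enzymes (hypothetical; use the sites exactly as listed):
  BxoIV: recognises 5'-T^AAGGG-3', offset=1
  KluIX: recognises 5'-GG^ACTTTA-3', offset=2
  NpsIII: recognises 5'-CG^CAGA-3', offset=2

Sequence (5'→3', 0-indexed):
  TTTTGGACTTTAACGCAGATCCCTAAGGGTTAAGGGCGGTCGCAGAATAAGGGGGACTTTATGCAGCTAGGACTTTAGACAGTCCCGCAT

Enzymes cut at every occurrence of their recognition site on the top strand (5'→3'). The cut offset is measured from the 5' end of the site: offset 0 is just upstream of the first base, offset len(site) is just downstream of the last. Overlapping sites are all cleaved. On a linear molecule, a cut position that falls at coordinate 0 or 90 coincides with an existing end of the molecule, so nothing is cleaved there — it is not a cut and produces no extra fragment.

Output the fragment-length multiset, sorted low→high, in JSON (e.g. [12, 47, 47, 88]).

[6,6,7,7,9,9,11,16,19]

Site scan:
  BxoIV TAAGGG/1: at [23, 30, 47] ⇒ [24, 31, 48]
  KluIX GGACTTTA/2: at [4, 53, 69] ⇒ [6, 55, 71]
  NpsIII CGCAGA/2: at [13, 40] ⇒ [15, 42]

Pooled cuts: [6, 15, 24, 31, 42, 48, 55, 71]

Fragments:
  [0,6): 6 bp
  [6,15): 9 bp
  [15,24): 9 bp
  [24,31): 7 bp
  [31,42): 11 bp
  [42,48): 6 bp
  [48,55): 7 bp
  [55,71): 16 bp
  [71,90): 19 bp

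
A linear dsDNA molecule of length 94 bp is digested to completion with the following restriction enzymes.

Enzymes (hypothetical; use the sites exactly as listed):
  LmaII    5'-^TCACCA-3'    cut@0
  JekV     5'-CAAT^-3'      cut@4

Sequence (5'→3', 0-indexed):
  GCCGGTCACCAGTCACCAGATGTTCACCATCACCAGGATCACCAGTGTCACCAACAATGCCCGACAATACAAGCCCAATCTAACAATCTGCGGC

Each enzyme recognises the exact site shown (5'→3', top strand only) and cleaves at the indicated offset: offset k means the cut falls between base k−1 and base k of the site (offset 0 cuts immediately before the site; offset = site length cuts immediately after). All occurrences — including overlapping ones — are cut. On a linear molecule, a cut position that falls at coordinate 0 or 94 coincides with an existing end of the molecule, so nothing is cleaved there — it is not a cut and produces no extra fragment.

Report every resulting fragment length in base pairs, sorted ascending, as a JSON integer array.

[5,6,7,7,8,9,9,10,11,11,11]

Per-enzyme occurrences:
  LmaII (TCACCA, off=0): starts [5, 12, 23, 29, 38, 47] → cuts [5, 12, 23, 29, 38, 47]
  JekV (CAAT, off=4): starts [54, 64, 75, 83] → cuts [58, 68, 79, 87]

Pooled cuts: [5, 12, 23, 29, 38, 47, 58, 68, 79, 87]

Fragments:
  [0,5): 5 bp
  [5,12): 7 bp
  [12,23): 11 bp
  [23,29): 6 bp
  [29,38): 9 bp
  [38,47): 9 bp
  [47,58): 11 bp
  [58,68): 10 bp
  [68,79): 11 bp
  [79,87): 8 bp
  [87,94): 7 bp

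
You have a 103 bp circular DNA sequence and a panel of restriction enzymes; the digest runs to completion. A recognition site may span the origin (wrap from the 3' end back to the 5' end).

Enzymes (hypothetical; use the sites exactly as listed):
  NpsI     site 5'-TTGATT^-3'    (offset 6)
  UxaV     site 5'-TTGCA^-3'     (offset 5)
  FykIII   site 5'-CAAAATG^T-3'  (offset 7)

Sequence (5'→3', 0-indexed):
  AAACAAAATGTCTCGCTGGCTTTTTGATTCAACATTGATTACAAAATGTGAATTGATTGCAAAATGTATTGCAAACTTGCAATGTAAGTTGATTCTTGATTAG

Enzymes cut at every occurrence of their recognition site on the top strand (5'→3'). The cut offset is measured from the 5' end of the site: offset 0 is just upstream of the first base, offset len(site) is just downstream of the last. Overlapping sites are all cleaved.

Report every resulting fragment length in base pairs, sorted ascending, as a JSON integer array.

[3,5,7,7,8,8,10,11,12,13,19]

Per-enzyme occurrences:
  NpsI (TTGATT, off=6): starts [23, 34, 52, 88, 95] → cuts [29, 40, 58, 94, 101]
  UxaV (TTGCA, off=5): starts [56, 68, 76] → cuts [61, 73, 81]
  FykIII (CAAAATGT, off=7): starts [3, 41, 59] → cuts [10, 48, 66]

Pooled cuts: [10, 29, 40, 48, 58, 61, 66, 73, 81, 94, 101]

Fragment lengths:
  10→29: 19 bp
  29→40: 11 bp
  40→48: 8 bp
  48→58: 10 bp
  58→61: 3 bp
  61→66: 5 bp
  66→73: 7 bp
  73→81: 8 bp
  81→94: 13 bp
  94→101: 7 bp
  101→10 (wrap): 103-101+10 = 12 bp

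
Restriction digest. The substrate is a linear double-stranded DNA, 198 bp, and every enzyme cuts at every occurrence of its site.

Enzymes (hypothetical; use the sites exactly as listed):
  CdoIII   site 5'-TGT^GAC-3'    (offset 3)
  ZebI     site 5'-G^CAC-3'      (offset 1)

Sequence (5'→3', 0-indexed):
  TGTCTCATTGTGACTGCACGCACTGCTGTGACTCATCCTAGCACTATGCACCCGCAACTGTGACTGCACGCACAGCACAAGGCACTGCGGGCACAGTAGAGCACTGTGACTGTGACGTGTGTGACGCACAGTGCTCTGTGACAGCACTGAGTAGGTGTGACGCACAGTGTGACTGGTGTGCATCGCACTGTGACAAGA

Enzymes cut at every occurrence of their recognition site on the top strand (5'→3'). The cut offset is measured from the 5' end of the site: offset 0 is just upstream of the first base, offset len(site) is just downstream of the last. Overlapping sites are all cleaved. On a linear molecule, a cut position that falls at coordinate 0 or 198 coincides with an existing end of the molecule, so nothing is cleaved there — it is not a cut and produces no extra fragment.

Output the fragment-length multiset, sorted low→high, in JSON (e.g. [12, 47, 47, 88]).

Per-enzyme occurrences:
  CdoIII (TGTGAC, off=3): starts [8, 26, 58, 104, 110, 119, 136, 155, 167, 188] → cuts [11, 29, 61, 107, 113, 122, 139, 158, 170, 191]
  ZebI (GCAC, off=1): starts [15, 19, 40, 47, 65, 69, 74, 81, 90, 100, 125, 143, 161, 184] → cuts [16, 20, 41, 48, 66, 70, 75, 82, 91, 101, 126, 144, 162, 185]

Pooled cuts: [11, 16, 20, 29, 41, 48, 61, 66, 70, 75, 82, 91, 101, 107, 113, 122, 126, 139, 144, 158, 162, 170, 185, 191]

Fragment lengths:
  [0,11): 11 bp
  [11,16): 5 bp
  [16,20): 4 bp
  [20,29): 9 bp
  [29,41): 12 bp
  [41,48): 7 bp
  [48,61): 13 bp
  [61,66): 5 bp
  [66,70): 4 bp
  [70,75): 5 bp
  [75,82): 7 bp
  [82,91): 9 bp
  [91,101): 10 bp
  [101,107): 6 bp
  [107,113): 6 bp
  [113,122): 9 bp
  [122,126): 4 bp
  [126,139): 13 bp
  [139,144): 5 bp
  [144,158): 14 bp
  [158,162): 4 bp
  [162,170): 8 bp
  [170,185): 15 bp
  [185,191): 6 bp
  [191,198): 7 bp

[4,4,4,4,5,5,5,5,6,6,6,7,7,7,8,9,9,9,10,11,12,13,13,14,15]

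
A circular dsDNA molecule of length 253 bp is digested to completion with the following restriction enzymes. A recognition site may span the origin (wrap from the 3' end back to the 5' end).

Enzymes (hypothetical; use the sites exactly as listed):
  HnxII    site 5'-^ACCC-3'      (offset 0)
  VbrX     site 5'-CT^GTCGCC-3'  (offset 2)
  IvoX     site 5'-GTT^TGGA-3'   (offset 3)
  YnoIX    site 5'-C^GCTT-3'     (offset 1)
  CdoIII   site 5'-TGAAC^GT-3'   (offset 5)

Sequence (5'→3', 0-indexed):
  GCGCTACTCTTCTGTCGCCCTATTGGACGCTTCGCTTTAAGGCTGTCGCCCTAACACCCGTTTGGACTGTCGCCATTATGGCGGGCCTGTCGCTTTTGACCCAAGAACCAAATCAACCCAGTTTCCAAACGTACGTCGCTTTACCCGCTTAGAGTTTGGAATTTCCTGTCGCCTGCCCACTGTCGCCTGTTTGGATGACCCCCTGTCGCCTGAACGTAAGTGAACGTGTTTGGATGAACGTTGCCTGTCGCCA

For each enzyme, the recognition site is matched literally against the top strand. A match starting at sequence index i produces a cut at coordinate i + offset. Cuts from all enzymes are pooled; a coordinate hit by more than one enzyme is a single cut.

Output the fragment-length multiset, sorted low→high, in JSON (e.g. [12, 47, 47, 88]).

Per-enzyme occurrences:
  HnxII (ACCC, off=0): starts [55, 98, 115, 142, 197] → cuts [55, 98, 115, 142, 197]
  VbrX (CTGTCGCC, off=2): starts [11, 42, 66, 165, 179, 202, 244] → cuts [13, 44, 68, 167, 181, 204, 246]
  IvoX (GTTTGGA, off=3): starts [59, 153, 188, 227] → cuts [62, 156, 191, 230]
  YnoIX (CGCTT, off=1): starts [27, 32, 90, 136, 145] → cuts [28, 33, 91, 137, 146]
  CdoIII (TGAACGT, off=5): starts [210, 220, 234] → cuts [215, 225, 239]

All cut coordinates (distinct, sorted): [13, 28, 33, 44, 55, 62, 68, 91, 98, 115, 137, 142, 146, 156, 167, 181, 191, 197, 204, 215, 225, 230, 239, 246]

Fragment lengths:
  13→28: 15 bp
  28→33: 5 bp
  33→44: 11 bp
  44→55: 11 bp
  55→62: 7 bp
  62→68: 6 bp
  68→91: 23 bp
  91→98: 7 bp
  98→115: 17 bp
  115→137: 22 bp
  137→142: 5 bp
  142→146: 4 bp
  146→156: 10 bp
  156→167: 11 bp
  167→181: 14 bp
  181→191: 10 bp
  191→197: 6 bp
  197→204: 7 bp
  204→215: 11 bp
  215→225: 10 bp
  225→230: 5 bp
  230→239: 9 bp
  239→246: 7 bp
  246→13 (wrap): 253-246+13 = 20 bp

[4,5,5,5,6,6,7,7,7,7,9,10,10,10,11,11,11,11,14,15,17,20,22,23]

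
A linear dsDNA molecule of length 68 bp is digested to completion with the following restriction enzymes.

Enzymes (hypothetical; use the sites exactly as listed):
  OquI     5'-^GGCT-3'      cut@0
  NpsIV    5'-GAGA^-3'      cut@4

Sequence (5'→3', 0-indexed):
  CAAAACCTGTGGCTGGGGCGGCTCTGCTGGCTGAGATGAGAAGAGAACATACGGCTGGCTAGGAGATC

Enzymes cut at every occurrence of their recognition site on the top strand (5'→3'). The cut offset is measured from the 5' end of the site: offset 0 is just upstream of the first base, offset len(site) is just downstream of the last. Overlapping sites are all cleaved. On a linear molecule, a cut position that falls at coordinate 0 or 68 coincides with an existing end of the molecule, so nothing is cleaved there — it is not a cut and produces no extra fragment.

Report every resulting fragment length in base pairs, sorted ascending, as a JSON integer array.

Per-enzyme occurrences:
  OquI GGCT/0: at [10, 19, 28, 52, 56] ⇒ [10, 19, 28, 52, 56]
  NpsIV GAGA/4: at [32, 37, 42, 62] ⇒ [36, 41, 46, 66]

Pooled cuts: [10, 19, 28, 36, 41, 46, 52, 56, 66]

Fragments:
  [0,10): 10 bp
  [10,19): 9 bp
  [19,28): 9 bp
  [28,36): 8 bp
  [36,41): 5 bp
  [41,46): 5 bp
  [46,52): 6 bp
  [52,56): 4 bp
  [56,66): 10 bp
  [66,68): 2 bp

[2,4,5,5,6,8,9,9,10,10]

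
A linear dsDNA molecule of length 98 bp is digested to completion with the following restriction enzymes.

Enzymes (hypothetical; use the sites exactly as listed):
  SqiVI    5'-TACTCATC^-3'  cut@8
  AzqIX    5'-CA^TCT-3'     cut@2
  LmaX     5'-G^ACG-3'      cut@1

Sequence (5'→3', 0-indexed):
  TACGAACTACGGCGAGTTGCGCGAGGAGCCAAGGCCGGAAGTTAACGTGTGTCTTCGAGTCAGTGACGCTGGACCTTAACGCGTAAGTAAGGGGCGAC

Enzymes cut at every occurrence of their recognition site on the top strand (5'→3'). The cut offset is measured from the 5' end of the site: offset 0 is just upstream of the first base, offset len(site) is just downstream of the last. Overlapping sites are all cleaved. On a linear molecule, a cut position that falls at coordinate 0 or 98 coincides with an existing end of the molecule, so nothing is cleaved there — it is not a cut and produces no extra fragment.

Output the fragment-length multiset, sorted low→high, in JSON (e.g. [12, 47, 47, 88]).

[33,65]

Scan for sites:
  SqiVI (TACTCATC, off=8): no sites
  AzqIX (CATCT, off=2): no sites
  LmaX (GACG, off=1): starts [64] → cuts [65]

Pooled cuts: [65]

Fragments:
  [0,65): 65 bp
  [65,98): 33 bp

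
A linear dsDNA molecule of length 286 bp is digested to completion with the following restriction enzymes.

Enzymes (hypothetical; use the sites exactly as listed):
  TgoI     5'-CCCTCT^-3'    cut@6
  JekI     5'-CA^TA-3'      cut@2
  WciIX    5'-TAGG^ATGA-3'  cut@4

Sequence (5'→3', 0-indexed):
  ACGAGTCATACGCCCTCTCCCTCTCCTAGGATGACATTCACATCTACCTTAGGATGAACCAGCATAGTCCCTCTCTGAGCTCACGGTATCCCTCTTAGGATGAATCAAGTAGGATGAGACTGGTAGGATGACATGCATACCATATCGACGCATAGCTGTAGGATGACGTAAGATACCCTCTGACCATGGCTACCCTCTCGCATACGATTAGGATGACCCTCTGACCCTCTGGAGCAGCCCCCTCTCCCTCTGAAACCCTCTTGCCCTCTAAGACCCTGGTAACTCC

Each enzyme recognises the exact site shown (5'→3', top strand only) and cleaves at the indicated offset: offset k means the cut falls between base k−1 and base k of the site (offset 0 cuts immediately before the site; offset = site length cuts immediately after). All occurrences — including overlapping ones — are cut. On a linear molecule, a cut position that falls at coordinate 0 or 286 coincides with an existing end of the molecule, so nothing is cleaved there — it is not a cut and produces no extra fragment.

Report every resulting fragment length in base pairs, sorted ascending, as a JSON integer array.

Per-enzyme occurrences:
  TgoI CCCTCT/6: at [12, 18, 68, 89, 175, 192, 216, 224, 239, 245, 255, 263] ⇒ [18, 24, 74, 95, 181, 198, 222, 230, 245, 251, 261, 269]
  JekI CATA/2: at [6, 62, 135, 140, 150, 200] ⇒ [8, 64, 137, 142, 152, 202]
  WciIX TAGGATGA/4: at [26, 49, 95, 109, 123, 158, 208] ⇒ [30, 53, 99, 113, 127, 162, 212]

All cut coordinates (distinct, sorted): [8, 18, 24, 30, 53, 64, 74, 95, 99, 113, 127, 137, 142, 152, 162, 181, 198, 202, 212, 222, 230, 245, 251, 261, 269]

Fragments:
  [0,8): 8 bp
  [8,18): 10 bp
  [18,24): 6 bp
  [24,30): 6 bp
  [30,53): 23 bp
  [53,64): 11 bp
  [64,74): 10 bp
  [74,95): 21 bp
  [95,99): 4 bp
  [99,113): 14 bp
  [113,127): 14 bp
  [127,137): 10 bp
  [137,142): 5 bp
  [142,152): 10 bp
  [152,162): 10 bp
  [162,181): 19 bp
  [181,198): 17 bp
  [198,202): 4 bp
  [202,212): 10 bp
  [212,222): 10 bp
  [222,230): 8 bp
  [230,245): 15 bp
  [245,251): 6 bp
  [251,261): 10 bp
  [261,269): 8 bp
  [269,286): 17 bp

[4,4,5,6,6,6,8,8,8,10,10,10,10,10,10,10,10,11,14,14,15,17,17,19,21,23]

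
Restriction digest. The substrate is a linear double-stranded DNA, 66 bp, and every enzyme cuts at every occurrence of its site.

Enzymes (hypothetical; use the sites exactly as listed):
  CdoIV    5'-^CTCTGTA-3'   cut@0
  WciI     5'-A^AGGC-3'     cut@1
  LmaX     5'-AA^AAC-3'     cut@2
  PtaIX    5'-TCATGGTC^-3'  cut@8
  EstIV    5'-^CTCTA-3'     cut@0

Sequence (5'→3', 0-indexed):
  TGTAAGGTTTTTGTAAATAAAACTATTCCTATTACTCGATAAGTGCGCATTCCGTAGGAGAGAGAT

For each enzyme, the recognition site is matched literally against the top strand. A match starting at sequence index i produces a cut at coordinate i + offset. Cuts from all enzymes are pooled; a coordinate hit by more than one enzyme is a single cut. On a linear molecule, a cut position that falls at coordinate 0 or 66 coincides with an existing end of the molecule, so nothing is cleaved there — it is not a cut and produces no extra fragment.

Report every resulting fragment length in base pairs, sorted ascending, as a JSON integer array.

[20,46]

Scan for sites:
  CdoIV (CTCTGTA, off=0): no sites
  WciI (AAGGC, off=1): no sites
  LmaX AAAAC/2: at [18] ⇒ [20]
  PtaIX (TCATGGTC, off=8): no sites
  EstIV (CTCTA, off=0): no sites

All cut coordinates (distinct, sorted): [20]

Fragments:
  [0,20): 20 bp
  [20,66): 46 bp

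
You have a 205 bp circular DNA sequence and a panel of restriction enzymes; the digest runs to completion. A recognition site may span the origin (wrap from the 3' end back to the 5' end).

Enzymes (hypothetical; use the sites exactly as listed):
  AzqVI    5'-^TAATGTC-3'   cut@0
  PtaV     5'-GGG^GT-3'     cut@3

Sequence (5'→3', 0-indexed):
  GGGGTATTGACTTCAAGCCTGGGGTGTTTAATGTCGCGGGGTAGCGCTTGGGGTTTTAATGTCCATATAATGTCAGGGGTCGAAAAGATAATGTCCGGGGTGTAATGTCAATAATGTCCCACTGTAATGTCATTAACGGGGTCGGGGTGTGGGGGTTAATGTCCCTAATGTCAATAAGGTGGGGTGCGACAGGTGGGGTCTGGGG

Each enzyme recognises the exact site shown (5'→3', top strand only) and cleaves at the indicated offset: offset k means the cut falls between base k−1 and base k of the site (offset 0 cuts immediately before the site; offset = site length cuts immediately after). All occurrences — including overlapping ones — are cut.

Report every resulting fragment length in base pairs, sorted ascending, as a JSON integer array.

Scan for sites:
  AzqVI TAATGTC/0: at [28, 56, 67, 88, 102, 111, 124, 156, 165] ⇒ [28, 56, 67, 88, 102, 111, 124, 156, 165]
  PtaV GGGGT/3: at [0, 20, 37, 49, 75, 96, 137, 143, 151, 180, 194] ⇒ [3, 23, 40, 52, 78, 99, 140, 146, 154, 183, 197]

All cut coordinates (distinct, sorted): [3, 23, 28, 40, 52, 56, 67, 78, 88, 99, 102, 111, 124, 140, 146, 154, 156, 165, 183, 197]

Fragment lengths:
  3→23: 20 bp
  23→28: 5 bp
  28→40: 12 bp
  40→52: 12 bp
  52→56: 4 bp
  56→67: 11 bp
  67→78: 11 bp
  78→88: 10 bp
  88→99: 11 bp
  99→102: 3 bp
  102→111: 9 bp
  111→124: 13 bp
  124→140: 16 bp
  140→146: 6 bp
  146→154: 8 bp
  154→156: 2 bp
  156→165: 9 bp
  165→183: 18 bp
  183→197: 14 bp
  197→3 (wrap): 205-197+3 = 11 bp

[2,3,4,5,6,8,9,9,10,11,11,11,11,12,12,13,14,16,18,20]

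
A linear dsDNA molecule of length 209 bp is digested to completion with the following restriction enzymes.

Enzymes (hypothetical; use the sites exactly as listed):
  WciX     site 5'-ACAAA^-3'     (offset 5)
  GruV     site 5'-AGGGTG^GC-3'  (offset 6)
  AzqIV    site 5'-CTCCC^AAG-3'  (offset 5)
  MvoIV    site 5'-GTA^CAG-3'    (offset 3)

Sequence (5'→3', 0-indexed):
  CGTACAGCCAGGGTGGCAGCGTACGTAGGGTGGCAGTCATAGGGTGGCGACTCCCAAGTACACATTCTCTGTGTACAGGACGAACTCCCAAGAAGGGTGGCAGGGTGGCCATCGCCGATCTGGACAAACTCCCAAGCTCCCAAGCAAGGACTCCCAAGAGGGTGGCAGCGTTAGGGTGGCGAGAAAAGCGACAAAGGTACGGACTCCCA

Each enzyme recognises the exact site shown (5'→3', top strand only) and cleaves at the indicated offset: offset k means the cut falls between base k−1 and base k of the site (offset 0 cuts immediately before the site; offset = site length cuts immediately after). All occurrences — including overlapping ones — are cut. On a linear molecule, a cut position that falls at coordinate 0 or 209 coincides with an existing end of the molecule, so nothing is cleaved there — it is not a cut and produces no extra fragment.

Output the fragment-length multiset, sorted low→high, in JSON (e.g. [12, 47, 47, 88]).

[4,5,8,8,9,9,10,11,14,14,14,14,14,17,17,20,21]

Scan for sites:
  WciX (ACAAA, off=5): starts [123, 190] → cuts [128, 195]
  GruV (AGGGTGGC, off=6): starts [9, 26, 40, 93, 101, 158, 172] → cuts [15, 32, 46, 99, 107, 164, 178]
  AzqIV (CTCCCAAG, off=5): starts [50, 84, 128, 136, 150] → cuts [55, 89, 133, 141, 155]
  MvoIV (GTACAG, off=3): starts [1, 72] → cuts [4, 75]

Pooled cuts: [4, 15, 32, 46, 55, 75, 89, 99, 107, 128, 133, 141, 155, 164, 178, 195]

Fragments:
  [0,4): 4 bp
  [4,15): 11 bp
  [15,32): 17 bp
  [32,46): 14 bp
  [46,55): 9 bp
  [55,75): 20 bp
  [75,89): 14 bp
  [89,99): 10 bp
  [99,107): 8 bp
  [107,128): 21 bp
  [128,133): 5 bp
  [133,141): 8 bp
  [141,155): 14 bp
  [155,164): 9 bp
  [164,178): 14 bp
  [178,195): 17 bp
  [195,209): 14 bp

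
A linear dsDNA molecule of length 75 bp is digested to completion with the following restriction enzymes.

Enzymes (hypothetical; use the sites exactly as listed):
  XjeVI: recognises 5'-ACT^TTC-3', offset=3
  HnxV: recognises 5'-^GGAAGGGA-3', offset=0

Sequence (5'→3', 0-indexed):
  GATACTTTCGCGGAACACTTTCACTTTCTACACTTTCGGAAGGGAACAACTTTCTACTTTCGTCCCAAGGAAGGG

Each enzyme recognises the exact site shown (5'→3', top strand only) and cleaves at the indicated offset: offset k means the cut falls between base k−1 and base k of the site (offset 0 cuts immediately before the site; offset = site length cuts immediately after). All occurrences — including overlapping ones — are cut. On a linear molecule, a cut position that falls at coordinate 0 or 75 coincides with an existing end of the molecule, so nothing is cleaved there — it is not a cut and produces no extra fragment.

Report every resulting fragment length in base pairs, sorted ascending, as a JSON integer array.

Per-enzyme occurrences:
  XjeVI (ACTTTC, off=3): starts [3, 16, 22, 31, 48, 55] → cuts [6, 19, 25, 34, 51, 58]
  HnxV (GGAAGGGA, off=0): starts [37] → cuts [37]

Pooled cuts: [6, 19, 25, 34, 37, 51, 58]

Fragments:
  [0,6): 6 bp
  [6,19): 13 bp
  [19,25): 6 bp
  [25,34): 9 bp
  [34,37): 3 bp
  [37,51): 14 bp
  [51,58): 7 bp
  [58,75): 17 bp

[3,6,6,7,9,13,14,17]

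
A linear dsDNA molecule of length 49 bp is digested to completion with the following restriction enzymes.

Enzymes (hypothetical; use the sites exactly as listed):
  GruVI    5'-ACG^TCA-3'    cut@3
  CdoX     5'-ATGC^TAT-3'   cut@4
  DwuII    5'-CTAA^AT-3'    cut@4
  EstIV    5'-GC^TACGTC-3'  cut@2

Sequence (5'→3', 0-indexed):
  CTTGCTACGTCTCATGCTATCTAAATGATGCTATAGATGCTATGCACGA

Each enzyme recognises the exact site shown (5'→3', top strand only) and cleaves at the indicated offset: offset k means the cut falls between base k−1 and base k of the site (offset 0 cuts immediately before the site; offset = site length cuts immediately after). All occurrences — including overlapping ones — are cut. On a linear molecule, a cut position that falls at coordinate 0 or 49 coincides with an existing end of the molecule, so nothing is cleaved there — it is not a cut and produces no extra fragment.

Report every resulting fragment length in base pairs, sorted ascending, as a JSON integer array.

[5,7,7,9,9,12]

Site scan:
  GruVI (ACGTCA, off=3): no sites
  CdoX ATGCTAT/4: at [13, 27, 36] ⇒ [17, 31, 40]
  DwuII CTAAAT/4: at [20] ⇒ [24]
  EstIV GCTACGTC/2: at [3] ⇒ [5]

All cut coordinates (distinct, sorted): [5, 17, 24, 31, 40]

Fragments:
  [0,5): 5 bp
  [5,17): 12 bp
  [17,24): 7 bp
  [24,31): 7 bp
  [31,40): 9 bp
  [40,49): 9 bp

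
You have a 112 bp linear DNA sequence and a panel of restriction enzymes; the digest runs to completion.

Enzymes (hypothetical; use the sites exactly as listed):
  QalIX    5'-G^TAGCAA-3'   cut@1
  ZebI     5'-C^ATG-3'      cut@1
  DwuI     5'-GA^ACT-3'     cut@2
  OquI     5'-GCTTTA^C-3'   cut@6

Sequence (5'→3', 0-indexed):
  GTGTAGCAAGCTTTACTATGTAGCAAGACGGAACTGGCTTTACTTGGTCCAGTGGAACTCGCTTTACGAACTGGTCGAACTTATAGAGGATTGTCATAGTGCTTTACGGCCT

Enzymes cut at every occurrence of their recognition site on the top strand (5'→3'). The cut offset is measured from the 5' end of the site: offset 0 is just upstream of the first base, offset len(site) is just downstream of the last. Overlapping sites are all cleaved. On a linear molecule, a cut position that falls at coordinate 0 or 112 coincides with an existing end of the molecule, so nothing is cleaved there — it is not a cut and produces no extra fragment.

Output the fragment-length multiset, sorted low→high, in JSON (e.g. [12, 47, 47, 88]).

[3,3,5,6,9,10,10,12,12,14,28]

Per-enzyme occurrences:
  QalIX GTAGCAA/1: at [2, 19] ⇒ [3, 20]
  ZebI (CATG, off=1): no sites
  DwuI GAACT/2: at [30, 54, 67, 76] ⇒ [32, 56, 69, 78]
  OquI GCTTTAC/6: at [9, 36, 60, 100] ⇒ [15, 42, 66, 106]

Pooled cuts: [3, 15, 20, 32, 42, 56, 66, 69, 78, 106]

Fragments:
  [0,3): 3 bp
  [3,15): 12 bp
  [15,20): 5 bp
  [20,32): 12 bp
  [32,42): 10 bp
  [42,56): 14 bp
  [56,66): 10 bp
  [66,69): 3 bp
  [69,78): 9 bp
  [78,106): 28 bp
  [106,112): 6 bp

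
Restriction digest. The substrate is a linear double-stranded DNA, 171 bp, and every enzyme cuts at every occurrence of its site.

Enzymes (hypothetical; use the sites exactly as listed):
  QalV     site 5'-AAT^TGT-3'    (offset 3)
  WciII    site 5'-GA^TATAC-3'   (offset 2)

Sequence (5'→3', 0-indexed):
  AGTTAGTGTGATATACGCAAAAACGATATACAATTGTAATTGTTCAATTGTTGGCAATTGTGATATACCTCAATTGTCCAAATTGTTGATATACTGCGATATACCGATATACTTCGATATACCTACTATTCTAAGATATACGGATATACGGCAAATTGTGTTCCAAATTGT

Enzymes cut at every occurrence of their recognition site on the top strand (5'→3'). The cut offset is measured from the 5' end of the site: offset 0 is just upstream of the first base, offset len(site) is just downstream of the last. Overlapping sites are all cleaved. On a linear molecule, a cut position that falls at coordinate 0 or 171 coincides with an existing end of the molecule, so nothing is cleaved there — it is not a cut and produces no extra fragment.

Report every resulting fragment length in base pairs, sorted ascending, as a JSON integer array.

Site scan:
  QalV AATTGT/3: at [31, 37, 45, 55, 71, 80, 153, 165] ⇒ [34, 40, 48, 58, 74, 83, 156, 168]
  WciII GATATAC/2: at [9, 24, 61, 87, 97, 105, 115, 134, 142] ⇒ [11, 26, 63, 89, 99, 107, 117, 136, 144]

All cut coordinates (distinct, sorted): [11, 26, 34, 40, 48, 58, 63, 74, 83, 89, 99, 107, 117, 136, 144, 156, 168]

Fragments:
  [0,11): 11 bp
  [11,26): 15 bp
  [26,34): 8 bp
  [34,40): 6 bp
  [40,48): 8 bp
  [48,58): 10 bp
  [58,63): 5 bp
  [63,74): 11 bp
  [74,83): 9 bp
  [83,89): 6 bp
  [89,99): 10 bp
  [99,107): 8 bp
  [107,117): 10 bp
  [117,136): 19 bp
  [136,144): 8 bp
  [144,156): 12 bp
  [156,168): 12 bp
  [168,171): 3 bp

[3,5,6,6,8,8,8,8,9,10,10,10,11,11,12,12,15,19]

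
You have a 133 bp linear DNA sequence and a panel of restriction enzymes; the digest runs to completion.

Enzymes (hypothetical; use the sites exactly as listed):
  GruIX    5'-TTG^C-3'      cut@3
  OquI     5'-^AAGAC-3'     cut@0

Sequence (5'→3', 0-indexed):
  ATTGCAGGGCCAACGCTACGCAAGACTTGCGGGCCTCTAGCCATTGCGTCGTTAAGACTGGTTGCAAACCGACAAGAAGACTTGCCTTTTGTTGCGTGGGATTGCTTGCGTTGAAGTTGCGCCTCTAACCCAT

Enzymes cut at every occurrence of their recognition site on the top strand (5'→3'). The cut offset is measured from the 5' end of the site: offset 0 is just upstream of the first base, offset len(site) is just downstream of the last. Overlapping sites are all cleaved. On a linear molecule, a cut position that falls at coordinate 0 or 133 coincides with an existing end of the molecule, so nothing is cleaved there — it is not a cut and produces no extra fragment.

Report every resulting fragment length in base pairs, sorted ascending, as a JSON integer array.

Scan for sites:
  GruIX TTGC/3: at [1, 26, 43, 61, 81, 91, 101, 105, 116] ⇒ [4, 29, 46, 64, 84, 94, 104, 108, 119]
  OquI AAGAC/0: at [21, 53, 76] ⇒ [21, 53, 76]

Pooled cuts: [4, 21, 29, 46, 53, 64, 76, 84, 94, 104, 108, 119]

Fragment lengths:
  [0,4): 4 bp
  [4,21): 17 bp
  [21,29): 8 bp
  [29,46): 17 bp
  [46,53): 7 bp
  [53,64): 11 bp
  [64,76): 12 bp
  [76,84): 8 bp
  [84,94): 10 bp
  [94,104): 10 bp
  [104,108): 4 bp
  [108,119): 11 bp
  [119,133): 14 bp

[4,4,7,8,8,10,10,11,11,12,14,17,17]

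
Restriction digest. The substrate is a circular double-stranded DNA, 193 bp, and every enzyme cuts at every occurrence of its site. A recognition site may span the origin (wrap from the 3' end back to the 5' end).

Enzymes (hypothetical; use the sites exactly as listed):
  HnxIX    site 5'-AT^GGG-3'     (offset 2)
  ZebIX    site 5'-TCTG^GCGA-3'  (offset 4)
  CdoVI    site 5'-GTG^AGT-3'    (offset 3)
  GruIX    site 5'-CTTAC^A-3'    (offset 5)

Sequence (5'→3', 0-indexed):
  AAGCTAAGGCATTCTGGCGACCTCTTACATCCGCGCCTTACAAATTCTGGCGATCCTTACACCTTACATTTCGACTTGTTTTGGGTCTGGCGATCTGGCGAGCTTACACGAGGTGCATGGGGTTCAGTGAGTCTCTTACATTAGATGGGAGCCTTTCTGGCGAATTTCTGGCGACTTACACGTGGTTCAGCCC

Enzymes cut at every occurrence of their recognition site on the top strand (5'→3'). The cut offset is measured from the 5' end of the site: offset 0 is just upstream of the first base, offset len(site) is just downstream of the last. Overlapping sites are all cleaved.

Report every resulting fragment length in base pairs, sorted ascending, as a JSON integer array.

[7,7,8,8,9,10,10,11,11,11,11,12,13,13,22,30]

Site scan:
  HnxIX (ATGGG, off=2): starts [116, 144] → cuts [118, 146]
  ZebIX (TCTGGCGA, off=4): starts [12, 45, 85, 93, 155, 166] → cuts [16, 49, 89, 97, 159, 170]
  CdoVI (GTGAGT, off=3): starts [126] → cuts [129]
  GruIX (CTTACA, off=5): starts [23, 36, 55, 62, 102, 134, 174] → cuts [28, 41, 60, 67, 107, 139, 179]

All cut coordinates (distinct, sorted): [16, 28, 41, 49, 60, 67, 89, 97, 107, 118, 129, 139, 146, 159, 170, 179]

Fragments:
  16→28: 12 bp
  28→41: 13 bp
  41→49: 8 bp
  49→60: 11 bp
  60→67: 7 bp
  67→89: 22 bp
  89→97: 8 bp
  97→107: 10 bp
  107→118: 11 bp
  118→129: 11 bp
  129→139: 10 bp
  139→146: 7 bp
  146→159: 13 bp
  159→170: 11 bp
  170→179: 9 bp
  179→16 (wrap): 193-179+16 = 30 bp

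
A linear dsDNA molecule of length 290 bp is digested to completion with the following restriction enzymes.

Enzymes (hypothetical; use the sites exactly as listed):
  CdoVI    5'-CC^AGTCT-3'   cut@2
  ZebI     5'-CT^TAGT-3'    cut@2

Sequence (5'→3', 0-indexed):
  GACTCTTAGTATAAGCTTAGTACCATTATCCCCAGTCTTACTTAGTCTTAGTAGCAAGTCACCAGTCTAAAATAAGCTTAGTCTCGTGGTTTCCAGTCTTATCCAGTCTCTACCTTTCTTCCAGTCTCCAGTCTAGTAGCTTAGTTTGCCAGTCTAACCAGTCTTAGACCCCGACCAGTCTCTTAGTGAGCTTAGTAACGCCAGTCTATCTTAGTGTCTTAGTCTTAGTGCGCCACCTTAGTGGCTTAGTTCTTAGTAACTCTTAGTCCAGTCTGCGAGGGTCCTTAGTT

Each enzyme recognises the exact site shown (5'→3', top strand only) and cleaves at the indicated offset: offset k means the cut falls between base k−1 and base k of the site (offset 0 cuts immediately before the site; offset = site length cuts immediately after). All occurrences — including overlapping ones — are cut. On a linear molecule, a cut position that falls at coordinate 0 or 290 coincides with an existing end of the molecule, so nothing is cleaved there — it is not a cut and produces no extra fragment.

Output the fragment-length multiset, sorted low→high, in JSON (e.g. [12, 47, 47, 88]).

Per-enzyme occurrences:
  CdoVI (CCAGTCT, off=2): starts [31, 61, 92, 102, 120, 127, 148, 157, 174, 200, 267] → cuts [33, 63, 94, 104, 122, 129, 150, 159, 176, 202, 269]
  ZebI (CTTAGT, off=2): starts [4, 15, 40, 46, 76, 139, 181, 190, 209, 217, 223, 236, 244, 251, 261, 283] → cuts [6, 17, 42, 48, 78, 141, 183, 192, 211, 219, 225, 238, 246, 253, 263, 285]

Pooled cuts: [6, 17, 33, 42, 48, 63, 78, 94, 104, 122, 129, 141, 150, 159, 176, 183, 192, 202, 211, 219, 225, 238, 246, 253, 263, 269, 285]

Fragments:
  [0,6): 6 bp
  [6,17): 11 bp
  [17,33): 16 bp
  [33,42): 9 bp
  [42,48): 6 bp
  [48,63): 15 bp
  [63,78): 15 bp
  [78,94): 16 bp
  [94,104): 10 bp
  [104,122): 18 bp
  [122,129): 7 bp
  [129,141): 12 bp
  [141,150): 9 bp
  [150,159): 9 bp
  [159,176): 17 bp
  [176,183): 7 bp
  [183,192): 9 bp
  [192,202): 10 bp
  [202,211): 9 bp
  [211,219): 8 bp
  [219,225): 6 bp
  [225,238): 13 bp
  [238,246): 8 bp
  [246,253): 7 bp
  [253,263): 10 bp
  [263,269): 6 bp
  [269,285): 16 bp
  [285,290): 5 bp

[5,6,6,6,6,7,7,7,8,8,9,9,9,9,9,10,10,10,11,12,13,15,15,16,16,16,17,18]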